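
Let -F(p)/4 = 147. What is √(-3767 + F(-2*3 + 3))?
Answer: I*√4355 ≈ 65.992*I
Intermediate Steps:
F(p) = -588 (F(p) = -4*147 = -588)
√(-3767 + F(-2*3 + 3)) = √(-3767 - 588) = √(-4355) = I*√4355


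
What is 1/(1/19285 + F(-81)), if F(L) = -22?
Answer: -19285/424269 ≈ -0.045455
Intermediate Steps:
1/(1/19285 + F(-81)) = 1/(1/19285 - 22) = 1/(-424269/19285) = -19285/424269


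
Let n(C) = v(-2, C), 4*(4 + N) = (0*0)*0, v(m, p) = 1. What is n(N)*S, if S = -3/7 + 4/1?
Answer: 25/7 ≈ 3.5714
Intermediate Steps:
N = -4 (N = -4 + ((0*0)*0)/4 = -4 + (0*0)/4 = -4 + (¼)*0 = -4 + 0 = -4)
n(C) = 1
S = 25/7 (S = -3*⅐ + 4*1 = -3/7 + 4 = 25/7 ≈ 3.5714)
n(N)*S = 1*(25/7) = 25/7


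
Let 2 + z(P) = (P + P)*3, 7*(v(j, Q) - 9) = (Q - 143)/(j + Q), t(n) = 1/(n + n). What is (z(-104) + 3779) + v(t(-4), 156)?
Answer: 27601202/8729 ≈ 3162.0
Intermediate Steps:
t(n) = 1/(2*n)
v(j, Q) = 9 + (-143 + Q)/(7*(Q + j)) (v(j, Q) = 9 + ((Q - 143)/(j + Q))/7 = 9 + ((-143 + Q)/(Q + j))/7 = 9 + (-143 + Q)/(7*(Q + j)))
z(P) = -2 + 6*P (z(P) = -2 + (P + P)*3 = -2 + (2*P)*3 = -2 + 6*P)
(z(-104) + 3779) + v(t(-4), 156) = ((-2 + 6*(-104)) + 3779) + (-143 + 63*((1/2)/(-4)) + 64*156)/(7*(156 + (1/2)/(-4))) = ((-2 - 624) + 3779) + (-143 + 63*((1/2)*(-1/4)) + 9984)/(7*(156 + (1/2)*(-1/4))) = (-626 + 3779) + (-143 + 63*(-1/8) + 9984)/(7*(156 - 1/8)) = 3153 + (-143 - 63/8 + 9984)/(7*(1247/8)) = 3153 + (1/7)*(8/1247)*(78665/8) = 3153 + 78665/8729 = 27601202/8729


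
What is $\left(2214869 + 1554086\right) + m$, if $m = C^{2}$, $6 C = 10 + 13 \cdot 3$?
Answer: $\frac{135684781}{36} \approx 3.769 \cdot 10^{6}$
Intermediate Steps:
$C = \frac{49}{6}$ ($C = \frac{10 + 13 \cdot 3}{6} = \frac{10 + 39}{6} = \frac{1}{6} \cdot 49 = \frac{49}{6} \approx 8.1667$)
$m = \frac{2401}{36}$ ($m = \left(\frac{49}{6}\right)^{2} = \frac{2401}{36} \approx 66.694$)
$\left(2214869 + 1554086\right) + m = \left(2214869 + 1554086\right) + \frac{2401}{36} = 3768955 + \frac{2401}{36} = \frac{135684781}{36}$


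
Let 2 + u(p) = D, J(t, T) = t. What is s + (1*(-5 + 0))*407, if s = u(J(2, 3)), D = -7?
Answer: -2044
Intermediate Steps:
u(p) = -9 (u(p) = -2 - 7 = -9)
s = -9
s + (1*(-5 + 0))*407 = -9 + (1*(-5 + 0))*407 = -9 + (1*(-5))*407 = -9 - 5*407 = -9 - 2035 = -2044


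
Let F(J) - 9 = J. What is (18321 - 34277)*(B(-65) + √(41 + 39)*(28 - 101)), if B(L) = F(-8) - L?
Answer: -1053096 + 4659152*√5 ≈ 9.3651e+6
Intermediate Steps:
F(J) = 9 + J
B(L) = 1 - L (B(L) = (9 - 8) - L = 1 - L)
(18321 - 34277)*(B(-65) + √(41 + 39)*(28 - 101)) = (18321 - 34277)*((1 - 1*(-65)) + √(41 + 39)*(28 - 101)) = -15956*((1 + 65) + √80*(-73)) = -15956*(66 + (4*√5)*(-73)) = -15956*(66 - 292*√5) = -1053096 + 4659152*√5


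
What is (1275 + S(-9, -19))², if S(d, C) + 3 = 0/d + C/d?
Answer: 131492089/81 ≈ 1.6234e+6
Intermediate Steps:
S(d, C) = -3 + C/d (S(d, C) = -3 + (0/d + C/d) = -3 + (0 + C/d) = -3 + C/d)
(1275 + S(-9, -19))² = (1275 + (-3 - 19/(-9)))² = (1275 + (-3 - 19*(-⅑)))² = (1275 + (-3 + 19/9))² = (1275 - 8/9)² = (11467/9)² = 131492089/81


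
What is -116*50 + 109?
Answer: -5691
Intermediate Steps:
-116*50 + 109 = -5800 + 109 = -5691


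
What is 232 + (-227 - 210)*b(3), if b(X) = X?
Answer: -1079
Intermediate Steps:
232 + (-227 - 210)*b(3) = 232 + (-227 - 210)*3 = 232 - 437*3 = 232 - 1311 = -1079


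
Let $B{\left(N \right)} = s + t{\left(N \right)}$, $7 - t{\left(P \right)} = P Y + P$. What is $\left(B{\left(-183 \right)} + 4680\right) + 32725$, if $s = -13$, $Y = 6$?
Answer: $38680$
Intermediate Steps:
$t{\left(P \right)} = 7 - 7 P$ ($t{\left(P \right)} = 7 - \left(P 6 + P\right) = 7 - \left(6 P + P\right) = 7 - 7 P$)
$B{\left(N \right)} = -6 - 7 N$ ($B{\left(N \right)} = -13 - \left(-7 + 7 N\right) = -6 - 7 N$)
$\left(B{\left(-183 \right)} + 4680\right) + 32725 = \left(\left(-6 - -1281\right) + 4680\right) + 32725 = \left(\left(-6 + 1281\right) + 4680\right) + 32725 = \left(1275 + 4680\right) + 32725 = 5955 + 32725 = 38680$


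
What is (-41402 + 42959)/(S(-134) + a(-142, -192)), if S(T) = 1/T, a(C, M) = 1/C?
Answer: -2468883/23 ≈ -1.0734e+5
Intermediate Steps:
(-41402 + 42959)/(S(-134) + a(-142, -192)) = (-41402 + 42959)/(1/(-134) + 1/(-142)) = 1557/(-1/134 - 1/142) = 1557/(-69/4757) = 1557*(-4757/69) = -2468883/23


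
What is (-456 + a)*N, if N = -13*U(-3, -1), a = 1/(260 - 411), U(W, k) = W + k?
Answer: -3580564/151 ≈ -23712.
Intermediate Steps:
a = -1/151 (a = 1/(-151) = -1/151 ≈ -0.0066225)
N = 52 (N = -13*(-3 - 1) = -13*(-4) = 52)
(-456 + a)*N = (-456 - 1/151)*52 = -68857/151*52 = -3580564/151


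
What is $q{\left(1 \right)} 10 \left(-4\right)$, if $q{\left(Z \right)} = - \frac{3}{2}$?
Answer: $60$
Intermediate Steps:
$q{\left(Z \right)} = - \frac{3}{2}$ ($q{\left(Z \right)} = \left(-3\right) \frac{1}{2} = - \frac{3}{2}$)
$q{\left(1 \right)} 10 \left(-4\right) = \left(- \frac{3}{2}\right) 10 \left(-4\right) = \left(-15\right) \left(-4\right) = 60$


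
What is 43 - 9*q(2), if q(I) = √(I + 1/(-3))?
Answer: 43 - 3*√15 ≈ 31.381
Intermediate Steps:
q(I) = √(-⅓ + I) (q(I) = √(I - ⅓) = √(-⅓ + I))
43 - 9*q(2) = 43 - 3*√(-3 + 9*2) = 43 - 3*√(-3 + 18) = 43 - 3*√15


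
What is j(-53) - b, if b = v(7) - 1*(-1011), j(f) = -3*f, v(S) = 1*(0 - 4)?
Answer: -848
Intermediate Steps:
v(S) = -4 (v(S) = 1*(-4) = -4)
b = 1007 (b = -4 - 1*(-1011) = -4 + 1011 = 1007)
j(-53) - b = -3*(-53) - 1*1007 = 159 - 1007 = -848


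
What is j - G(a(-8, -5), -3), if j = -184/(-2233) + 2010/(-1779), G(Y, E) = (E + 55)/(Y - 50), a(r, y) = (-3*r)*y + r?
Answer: -89014428/117851041 ≈ -0.75531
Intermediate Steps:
a(r, y) = r - 3*r*y (a(r, y) = -3*r*y + r = r - 3*r*y)
G(Y, E) = (55 + E)/(-50 + Y)
j = -1386998/1324169 (j = -184*(-1/2233) + 2010*(-1/1779) = 184/2233 - 670/593 = -1386998/1324169 ≈ -1.0474)
j - G(a(-8, -5), -3) = -1386998/1324169 - (55 - 3)/(-50 - 8*(1 - 3*(-5))) = -1386998/1324169 - 52/(-50 - 8*(1 + 15)) = -1386998/1324169 - 52/(-50 - 8*16) = -1386998/1324169 - 52/(-50 - 128) = -1386998/1324169 - 52/(-178) = -1386998/1324169 - (-1)*52/178 = -1386998/1324169 - 1*(-26/89) = -1386998/1324169 + 26/89 = -89014428/117851041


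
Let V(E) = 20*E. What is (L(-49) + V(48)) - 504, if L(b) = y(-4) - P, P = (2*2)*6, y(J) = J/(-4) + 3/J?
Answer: 1729/4 ≈ 432.25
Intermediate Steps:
y(J) = 3/J - J/4 (y(J) = J*(-1/4) + 3/J = -J/4 + 3/J = 3/J - J/4)
P = 24 (P = 4*6 = 24)
L(b) = -95/4 (L(b) = (3/(-4) - 1/4*(-4)) - 1*24 = (3*(-1/4) + 1) - 24 = (-3/4 + 1) - 24 = 1/4 - 24 = -95/4)
(L(-49) + V(48)) - 504 = (-95/4 + 20*48) - 504 = (-95/4 + 960) - 504 = 3745/4 - 504 = 1729/4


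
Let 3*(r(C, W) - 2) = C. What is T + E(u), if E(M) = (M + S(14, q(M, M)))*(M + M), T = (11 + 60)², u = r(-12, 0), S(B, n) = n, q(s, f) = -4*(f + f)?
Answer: 4985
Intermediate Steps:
r(C, W) = 2 + C/3
q(s, f) = -8*f
u = -2 (u = 2 + (⅓)*(-12) = 2 - 4 = -2)
T = 5041 (T = 71² = 5041)
E(M) = -14*M² (E(M) = (M - 8*M)*(M + M) = (-7*M)*(2*M) = -14*M²)
T + E(u) = 5041 - 14*(-2)² = 5041 - 14*4 = 5041 - 56 = 4985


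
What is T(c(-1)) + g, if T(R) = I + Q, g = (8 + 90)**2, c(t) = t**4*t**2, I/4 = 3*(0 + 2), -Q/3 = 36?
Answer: 9520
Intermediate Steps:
Q = -108 (Q = -3*36 = -108)
I = 24 (I = 4*(3*(0 + 2)) = 4*(3*2) = 4*6 = 24)
c(t) = t**6
g = 9604 (g = 98**2 = 9604)
T(R) = -84 (T(R) = 24 - 108 = -84)
T(c(-1)) + g = -84 + 9604 = 9520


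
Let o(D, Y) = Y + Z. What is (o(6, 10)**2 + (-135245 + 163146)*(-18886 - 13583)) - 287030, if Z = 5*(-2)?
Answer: -906204599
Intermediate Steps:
Z = -10
o(D, Y) = -10 + Y (o(D, Y) = Y - 10 = -10 + Y)
(o(6, 10)**2 + (-135245 + 163146)*(-18886 - 13583)) - 287030 = ((-10 + 10)**2 + (-135245 + 163146)*(-18886 - 13583)) - 287030 = (0**2 + 27901*(-32469)) - 287030 = (0 - 905917569) - 287030 = -905917569 - 287030 = -906204599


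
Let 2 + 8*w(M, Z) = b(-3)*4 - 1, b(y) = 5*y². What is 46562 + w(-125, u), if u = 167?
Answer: 372673/8 ≈ 46584.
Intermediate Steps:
w(M, Z) = 177/8 (w(M, Z) = -¼ + ((5*(-3)²)*4 - 1)/8 = -¼ + ((5*9)*4 - 1)/8 = -¼ + (45*4 - 1)/8 = -¼ + (180 - 1)/8 = -¼ + (⅛)*179 = -¼ + 179/8 = 177/8)
46562 + w(-125, u) = 46562 + 177/8 = 372673/8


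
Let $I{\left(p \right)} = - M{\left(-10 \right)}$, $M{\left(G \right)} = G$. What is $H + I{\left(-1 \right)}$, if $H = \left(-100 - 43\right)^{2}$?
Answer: $20459$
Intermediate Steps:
$H = 20449$ ($H = \left(-143\right)^{2} = 20449$)
$I{\left(p \right)} = 10$ ($I{\left(p \right)} = \left(-1\right) \left(-10\right) = 10$)
$H + I{\left(-1 \right)} = 20449 + 10 = 20459$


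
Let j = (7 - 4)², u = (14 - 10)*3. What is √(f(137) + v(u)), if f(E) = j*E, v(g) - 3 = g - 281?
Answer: √967 ≈ 31.097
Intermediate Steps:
u = 12 (u = 4*3 = 12)
v(g) = -278 + g (v(g) = 3 + (g - 281) = 3 + (-281 + g) = -278 + g)
j = 9 (j = 3² = 9)
f(E) = 9*E
√(f(137) + v(u)) = √(9*137 + (-278 + 12)) = √(1233 - 266) = √967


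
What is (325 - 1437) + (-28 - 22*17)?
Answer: -1514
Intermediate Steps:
(325 - 1437) + (-28 - 22*17) = -1112 + (-28 - 374) = -1112 - 402 = -1514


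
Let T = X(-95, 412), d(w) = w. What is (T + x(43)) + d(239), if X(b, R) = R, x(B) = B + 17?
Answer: 711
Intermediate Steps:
x(B) = 17 + B
T = 412
(T + x(43)) + d(239) = (412 + (17 + 43)) + 239 = (412 + 60) + 239 = 472 + 239 = 711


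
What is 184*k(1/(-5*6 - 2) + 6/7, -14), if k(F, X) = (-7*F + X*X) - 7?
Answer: 134849/4 ≈ 33712.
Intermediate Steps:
k(F, X) = -7 + X² - 7*F (k(F, X) = (-7*F + X²) - 7 = (X² - 7*F) - 7 = -7 + X² - 7*F)
184*k(1/(-5*6 - 2) + 6/7, -14) = 184*(-7 + (-14)² - 7*(1/(-5*6 - 2) + 6/7)) = 184*(-7 + 196 - 7*(1/(-30 - 2) + 6*(⅐))) = 184*(-7 + 196 - 7*(1/(-32) + 6/7)) = 184*(-7 + 196 - 7*(1*(-1/32) + 6/7)) = 184*(-7 + 196 - 7*(-1/32 + 6/7)) = 184*(-7 + 196 - 7*185/224) = 184*(-7 + 196 - 185/32) = 184*(5863/32) = 134849/4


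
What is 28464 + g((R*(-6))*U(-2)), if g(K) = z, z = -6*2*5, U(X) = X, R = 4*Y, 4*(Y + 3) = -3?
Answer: 28404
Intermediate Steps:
Y = -15/4 (Y = -3 + (1/4)*(-3) = -3 - 3/4 = -15/4 ≈ -3.7500)
R = -15 (R = 4*(-15/4) = -15)
z = -60 (z = -12*5 = -60)
g(K) = -60
28464 + g((R*(-6))*U(-2)) = 28464 - 60 = 28404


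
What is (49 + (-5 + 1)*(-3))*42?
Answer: 2562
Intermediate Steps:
(49 + (-5 + 1)*(-3))*42 = (49 - 4*(-3))*42 = (49 + 12)*42 = 61*42 = 2562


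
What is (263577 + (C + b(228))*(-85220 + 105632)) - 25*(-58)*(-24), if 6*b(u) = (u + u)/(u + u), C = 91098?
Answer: 1859724555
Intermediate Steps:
b(u) = 1/6 (b(u) = ((u + u)/(u + u))/6 = ((2*u)/((2*u)))/6 = ((2*u)*(1/(2*u)))/6 = (1/6)*1 = 1/6)
(263577 + (C + b(228))*(-85220 + 105632)) - 25*(-58)*(-24) = (263577 + (91098 + 1/6)*(-85220 + 105632)) - 25*(-58)*(-24) = (263577 + (546589/6)*20412) + 1450*(-24) = (263577 + 1859495778) - 34800 = 1859759355 - 34800 = 1859724555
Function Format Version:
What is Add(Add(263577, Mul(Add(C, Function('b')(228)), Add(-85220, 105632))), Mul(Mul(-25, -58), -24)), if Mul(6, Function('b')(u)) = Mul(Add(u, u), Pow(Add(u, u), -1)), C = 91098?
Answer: 1859724555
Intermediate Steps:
Function('b')(u) = Rational(1, 6) (Function('b')(u) = Mul(Rational(1, 6), Mul(Add(u, u), Pow(Add(u, u), -1))) = Mul(Rational(1, 6), Mul(Mul(2, u), Pow(Mul(2, u), -1))) = Mul(Rational(1, 6), Mul(Mul(2, u), Mul(Rational(1, 2), Pow(u, -1)))) = Mul(Rational(1, 6), 1) = Rational(1, 6))
Add(Add(263577, Mul(Add(C, Function('b')(228)), Add(-85220, 105632))), Mul(Mul(-25, -58), -24)) = Add(Add(263577, Mul(Add(91098, Rational(1, 6)), Add(-85220, 105632))), Mul(Mul(-25, -58), -24)) = Add(Add(263577, Mul(Rational(546589, 6), 20412)), Mul(1450, -24)) = Add(Add(263577, 1859495778), -34800) = Add(1859759355, -34800) = 1859724555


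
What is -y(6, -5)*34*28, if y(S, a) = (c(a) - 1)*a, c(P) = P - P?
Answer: -4760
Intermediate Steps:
c(P) = 0
y(S, a) = -a (y(S, a) = (0 - 1)*a = -a)
-y(6, -5)*34*28 = --1*(-5)*34*28 = -5*34*28 = -170*28 = -1*4760 = -4760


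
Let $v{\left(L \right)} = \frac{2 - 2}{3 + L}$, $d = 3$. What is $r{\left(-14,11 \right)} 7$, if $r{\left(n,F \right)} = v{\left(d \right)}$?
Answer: $0$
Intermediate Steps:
$v{\left(L \right)} = 0$ ($v{\left(L \right)} = \frac{0}{3 + L} = 0$)
$r{\left(n,F \right)} = 0$
$r{\left(-14,11 \right)} 7 = 0 \cdot 7 = 0$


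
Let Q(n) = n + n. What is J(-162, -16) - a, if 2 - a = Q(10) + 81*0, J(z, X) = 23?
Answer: 41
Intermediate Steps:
Q(n) = 2*n
a = -18 (a = 2 - (2*10 + 81*0) = 2 - (20 + 0) = 2 - 1*20 = 2 - 20 = -18)
J(-162, -16) - a = 23 - 1*(-18) = 23 + 18 = 41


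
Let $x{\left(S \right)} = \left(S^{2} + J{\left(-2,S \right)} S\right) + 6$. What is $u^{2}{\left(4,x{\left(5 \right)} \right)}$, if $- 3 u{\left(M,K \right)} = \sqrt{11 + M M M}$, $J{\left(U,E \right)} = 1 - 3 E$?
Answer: $\frac{25}{3} \approx 8.3333$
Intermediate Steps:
$x{\left(S \right)} = 6 + S^{2} + S \left(1 - 3 S\right)$ ($x{\left(S \right)} = \left(S^{2} + \left(1 - 3 S\right) S\right) + 6 = \left(S^{2} + S \left(1 - 3 S\right)\right) + 6 = 6 + S^{2} + S \left(1 - 3 S\right)$)
$u{\left(M,K \right)} = - \frac{\sqrt{11 + M^{3}}}{3}$ ($u{\left(M,K \right)} = - \frac{\sqrt{11 + M M M}}{3} = - \frac{\sqrt{11 + M^{2} M}}{3} = - \frac{\sqrt{11 + M^{3}}}{3}$)
$u^{2}{\left(4,x{\left(5 \right)} \right)} = \left(- \frac{\sqrt{11 + 4^{3}}}{3}\right)^{2} = \left(- \frac{\sqrt{11 + 64}}{3}\right)^{2} = \left(- \frac{\sqrt{75}}{3}\right)^{2} = \left(- \frac{5 \sqrt{3}}{3}\right)^{2} = \frac{25}{3}$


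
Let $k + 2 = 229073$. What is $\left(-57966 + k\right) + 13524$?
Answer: $184629$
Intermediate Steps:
$k = 229071$ ($k = -2 + 229073 = 229071$)
$\left(-57966 + k\right) + 13524 = \left(-57966 + 229071\right) + 13524 = 171105 + 13524 = 184629$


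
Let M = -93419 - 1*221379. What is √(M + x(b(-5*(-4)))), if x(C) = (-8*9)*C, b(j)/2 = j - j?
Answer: I*√314798 ≈ 561.07*I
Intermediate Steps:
b(j) = 0 (b(j) = 2*(j - j) = 2*0 = 0)
x(C) = -72*C
M = -314798 (M = -93419 - 221379 = -314798)
√(M + x(b(-5*(-4)))) = √(-314798 - 72*0) = √(-314798 + 0) = √(-314798) = I*√314798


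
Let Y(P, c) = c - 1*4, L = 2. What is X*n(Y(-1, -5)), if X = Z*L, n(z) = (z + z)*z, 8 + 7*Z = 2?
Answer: -1944/7 ≈ -277.71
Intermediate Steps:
Z = -6/7 (Z = -8/7 + (⅐)*2 = -8/7 + 2/7 = -6/7 ≈ -0.85714)
Y(P, c) = -4 + c (Y(P, c) = c - 4 = -4 + c)
n(z) = 2*z² (n(z) = (2*z)*z = 2*z²)
X = -12/7 (X = -6/7*2 = -12/7 ≈ -1.7143)
X*n(Y(-1, -5)) = -24*(-4 - 5)²/7 = -24*(-9)²/7 = -24*81/7 = -12/7*162 = -1944/7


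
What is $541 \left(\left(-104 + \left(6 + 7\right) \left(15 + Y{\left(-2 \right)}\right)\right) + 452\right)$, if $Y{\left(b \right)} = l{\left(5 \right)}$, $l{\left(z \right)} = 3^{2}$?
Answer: $357060$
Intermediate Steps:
$l{\left(z \right)} = 9$
$Y{\left(b \right)} = 9$
$541 \left(\left(-104 + \left(6 + 7\right) \left(15 + Y{\left(-2 \right)}\right)\right) + 452\right) = 541 \left(\left(-104 + \left(6 + 7\right) \left(15 + 9\right)\right) + 452\right) = 541 \left(\left(-104 + 13 \cdot 24\right) + 452\right) = 541 \left(\left(-104 + 312\right) + 452\right) = 541 \left(208 + 452\right) = 541 \cdot 660 = 357060$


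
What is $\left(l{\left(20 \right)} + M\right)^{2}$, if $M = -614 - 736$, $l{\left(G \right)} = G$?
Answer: $1768900$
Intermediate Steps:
$M = -1350$
$\left(l{\left(20 \right)} + M\right)^{2} = \left(20 - 1350\right)^{2} = \left(-1330\right)^{2} = 1768900$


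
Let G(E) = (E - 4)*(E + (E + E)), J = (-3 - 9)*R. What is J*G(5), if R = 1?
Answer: -180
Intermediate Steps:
J = -12 (J = (-3 - 9)*1 = -12*1 = -12)
G(E) = 3*E*(-4 + E) (G(E) = (-4 + E)*(E + 2*E) = (-4 + E)*(3*E) = 3*E*(-4 + E))
J*G(5) = -36*5*(-4 + 5) = -36*5 = -12*15 = -180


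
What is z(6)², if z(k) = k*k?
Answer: 1296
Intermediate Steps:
z(k) = k²
z(6)² = (6²)² = 36² = 1296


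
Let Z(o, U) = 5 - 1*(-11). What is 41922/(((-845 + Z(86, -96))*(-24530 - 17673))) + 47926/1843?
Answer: 1676830053008/64479726941 ≈ 26.006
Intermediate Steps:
Z(o, U) = 16 (Z(o, U) = 5 + 11 = 16)
41922/(((-845 + Z(86, -96))*(-24530 - 17673))) + 47926/1843 = 41922/(((-845 + 16)*(-24530 - 17673))) + 47926/1843 = 41922/((-829*(-42203))) + 47926*(1/1843) = 41922/34986287 + 47926/1843 = 1676830053008/64479726941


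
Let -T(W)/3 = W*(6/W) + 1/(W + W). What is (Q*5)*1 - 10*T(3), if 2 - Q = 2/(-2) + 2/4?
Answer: 395/2 ≈ 197.50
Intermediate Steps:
T(W) = -18 - 3/(2*W) (T(W) = -3*(W*(6/W) + 1/(W + W)) = -3*(6 + 1/(2*W)) = -18 - 3/(2*W))
Q = 5/2 (Q = 2 - (2/(-2) + 2/4) = 2 - (2*(-½) + 2*(¼)) = 2 - (-1 + ½) = 2 - 1*(-½) = 2 + ½ = 5/2 ≈ 2.5000)
(Q*5)*1 - 10*T(3) = ((5/2)*5)*1 - 10*(-18 - 3/2/3) = (25/2)*1 - 10*(-18 - 3/2*⅓) = 25/2 - 10*(-18 - ½) = 25/2 - 10*(-37/2) = 25/2 + 185 = 395/2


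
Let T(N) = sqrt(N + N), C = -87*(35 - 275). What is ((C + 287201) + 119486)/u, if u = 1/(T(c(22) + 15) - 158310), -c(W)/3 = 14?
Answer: -67688131770 + 1282701*I*sqrt(6) ≈ -6.7688e+10 + 3.142e+6*I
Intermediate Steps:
C = 20880 (C = -87*(-240) = 20880)
c(W) = -42 (c(W) = -3*14 = -42)
T(N) = sqrt(2)*sqrt(N) (T(N) = sqrt(2*N) = sqrt(2)*sqrt(N))
u = 1/(-158310 + 3*I*sqrt(6)) (u = 1/(sqrt(2)*sqrt(-42 + 15) - 158310) = 1/(sqrt(2)*sqrt(-27) - 158310) = 1/(sqrt(2)*(3*I*sqrt(3)) - 158310) = 1/(3*I*sqrt(6) - 158310) = 1/(-158310 + 3*I*sqrt(6)) ≈ -6.3167e-6 - 2.9e-10*I)
((C + 287201) + 119486)/u = ((20880 + 287201) + 119486)/(-8795/1392336453 - I*sqrt(6)/8354018718) = (308081 + 119486)/(-8795/1392336453 - I*sqrt(6)/8354018718) = 427567/(-8795/1392336453 - I*sqrt(6)/8354018718)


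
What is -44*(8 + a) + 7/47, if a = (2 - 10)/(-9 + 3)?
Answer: -57883/141 ≈ -410.52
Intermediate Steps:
a = 4/3 (a = -8/(-6) = -8*(-⅙) = 4/3 ≈ 1.3333)
-44*(8 + a) + 7/47 = -44*(8 + 4/3) + 7/47 = -44*28/3 + 7*(1/47) = -1232/3 + 7/47 = -57883/141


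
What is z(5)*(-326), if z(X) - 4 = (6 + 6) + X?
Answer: -6846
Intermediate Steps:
z(X) = 16 + X (z(X) = 4 + ((6 + 6) + X) = 4 + (12 + X) = 16 + X)
z(5)*(-326) = (16 + 5)*(-326) = 21*(-326) = -6846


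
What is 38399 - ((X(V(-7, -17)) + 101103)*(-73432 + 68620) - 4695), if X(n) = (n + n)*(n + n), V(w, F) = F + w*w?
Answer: 506260682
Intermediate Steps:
V(w, F) = F + w**2
X(n) = 4*n**2 (X(n) = (2*n)*(2*n) = 4*n**2)
38399 - ((X(V(-7, -17)) + 101103)*(-73432 + 68620) - 4695) = 38399 - ((4*(-17 + (-7)**2)**2 + 101103)*(-73432 + 68620) - 4695) = 38399 - ((4*(-17 + 49)**2 + 101103)*(-4812) - 4695) = 38399 - ((4*32**2 + 101103)*(-4812) - 4695) = 38399 - ((4*1024 + 101103)*(-4812) - 4695) = 38399 - ((4096 + 101103)*(-4812) - 4695) = 38399 - (105199*(-4812) - 4695) = 38399 - (-506217588 - 4695) = 38399 - 1*(-506222283) = 38399 + 506222283 = 506260682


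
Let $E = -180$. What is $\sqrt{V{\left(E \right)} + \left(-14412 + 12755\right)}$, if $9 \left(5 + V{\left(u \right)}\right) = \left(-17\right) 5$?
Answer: $\frac{7 i \sqrt{307}}{3} \approx 40.883 i$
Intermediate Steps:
$V{\left(u \right)} = - \frac{130}{9}$ ($V{\left(u \right)} = -5 + \frac{\left(-17\right) 5}{9} = -5 + \frac{1}{9} \left(-85\right) = -5 - \frac{85}{9} = - \frac{130}{9}$)
$\sqrt{V{\left(E \right)} + \left(-14412 + 12755\right)} = \sqrt{- \frac{130}{9} + \left(-14412 + 12755\right)} = \sqrt{- \frac{130}{9} - 1657} = \sqrt{- \frac{15043}{9}} = \frac{7 i \sqrt{307}}{3}$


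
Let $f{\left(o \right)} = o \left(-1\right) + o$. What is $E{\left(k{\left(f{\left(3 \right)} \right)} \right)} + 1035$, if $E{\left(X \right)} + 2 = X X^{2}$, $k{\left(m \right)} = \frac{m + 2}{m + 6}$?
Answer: $\frac{27892}{27} \approx 1033.0$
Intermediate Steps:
$f{\left(o \right)} = 0$ ($f{\left(o \right)} = - o + o = 0$)
$k{\left(m \right)} = \frac{2 + m}{6 + m}$
$E{\left(X \right)} = -2 + X^{3}$ ($E{\left(X \right)} = -2 + X X^{2} = -2 + X^{3}$)
$E{\left(k{\left(f{\left(3 \right)} \right)} \right)} + 1035 = \left(-2 + \left(\frac{2 + 0}{6 + 0}\right)^{3}\right) + 1035 = \left(-2 + \left(\frac{1}{6} \cdot 2\right)^{3}\right) + 1035 = \left(-2 + \left(\frac{1}{3}\right)^{3}\right) + 1035 = \left(-2 + \frac{1}{27}\right) + 1035 = - \frac{53}{27} + 1035 = \frac{27892}{27}$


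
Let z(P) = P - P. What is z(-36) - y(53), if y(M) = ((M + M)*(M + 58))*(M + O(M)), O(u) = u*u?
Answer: -33674292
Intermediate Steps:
z(P) = 0
O(u) = u²
y(M) = 2*M*(58 + M)*(M + M²) (y(M) = ((M + M)*(M + 58))*(M + M²) = ((2*M)*(58 + M))*(M + M²) = (2*M*(58 + M))*(M + M²) = 2*M*(58 + M)*(M + M²))
z(-36) - y(53) = 0 - 2*53²*(58 + 53² + 59*53) = 0 - 2*2809*(58 + 2809 + 3127) = 0 - 2*2809*5994 = 0 - 1*33674292 = 0 - 33674292 = -33674292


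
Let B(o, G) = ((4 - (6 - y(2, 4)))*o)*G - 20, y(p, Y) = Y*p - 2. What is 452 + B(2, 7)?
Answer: 488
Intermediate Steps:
y(p, Y) = -2 + Y*p
B(o, G) = -20 + 4*G*o (B(o, G) = ((4 - (6 - (-2 + 4*2)))*o)*G - 20 = ((4 - (6 - (-2 + 8)))*o)*G - 20 = ((4 - (6 - 1*6))*o)*G - 20 = ((4 - (6 - 6))*o)*G - 20 = ((4 - 1*0)*o)*G - 20 = ((4 + 0)*o)*G - 20 = (4*o)*G - 20 = 4*G*o - 20 = -20 + 4*G*o)
452 + B(2, 7) = 452 + (-20 + 4*7*2) = 452 + (-20 + 56) = 452 + 36 = 488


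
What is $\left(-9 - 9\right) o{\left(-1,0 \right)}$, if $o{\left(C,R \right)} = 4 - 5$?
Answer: $18$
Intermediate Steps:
$o{\left(C,R \right)} = -1$
$\left(-9 - 9\right) o{\left(-1,0 \right)} = \left(-9 - 9\right) \left(-1\right) = \left(-18\right) \left(-1\right) = 18$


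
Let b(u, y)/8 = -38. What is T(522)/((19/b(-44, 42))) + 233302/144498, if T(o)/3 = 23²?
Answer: -1834429957/72249 ≈ -25390.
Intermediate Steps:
b(u, y) = -304 (b(u, y) = 8*(-38) = -304)
T(o) = 1587 (T(o) = 3*23² = 3*529 = 1587)
T(522)/((19/b(-44, 42))) + 233302/144498 = 1587/((19/(-304))) + 233302/144498 = 1587/((19*(-1/304))) + 233302*(1/144498) = 1587/(-1/16) + 116651/72249 = 1587*(-16) + 116651/72249 = -25392 + 116651/72249 = -1834429957/72249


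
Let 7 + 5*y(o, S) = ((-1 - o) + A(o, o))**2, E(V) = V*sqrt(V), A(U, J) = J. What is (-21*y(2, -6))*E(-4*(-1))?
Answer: 1008/5 ≈ 201.60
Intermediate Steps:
E(V) = V**(3/2)
y(o, S) = -6/5 (y(o, S) = -7/5 + ((-1 - o) + o)**2/5 = -7/5 + (1/5)*(-1)**2 = -7/5 + (1/5)*1 = -7/5 + 1/5 = -6/5)
(-21*y(2, -6))*E(-4*(-1)) = (-21*(-6/5))*(-4*(-1))**(3/2) = 126*4**(3/2)/5 = (126/5)*8 = 1008/5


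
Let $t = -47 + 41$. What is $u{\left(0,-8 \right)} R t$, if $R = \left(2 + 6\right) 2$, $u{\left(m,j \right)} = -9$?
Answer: $864$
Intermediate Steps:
$R = 16$ ($R = 8 \cdot 2 = 16$)
$t = -6$
$u{\left(0,-8 \right)} R t = \left(-9\right) 16 \left(-6\right) = \left(-144\right) \left(-6\right) = 864$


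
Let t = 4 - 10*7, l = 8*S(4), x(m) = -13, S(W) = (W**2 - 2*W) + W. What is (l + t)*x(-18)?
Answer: -390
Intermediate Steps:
S(W) = W**2 - W
l = 96 (l = 8*(4*(-1 + 4)) = 8*(4*3) = 8*12 = 96)
t = -66 (t = 4 - 70 = -66)
(l + t)*x(-18) = (96 - 66)*(-13) = 30*(-13) = -390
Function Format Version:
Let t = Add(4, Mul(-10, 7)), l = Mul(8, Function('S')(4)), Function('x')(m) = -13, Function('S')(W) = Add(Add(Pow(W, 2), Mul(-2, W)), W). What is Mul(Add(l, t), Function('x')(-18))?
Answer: -390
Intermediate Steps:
Function('S')(W) = Add(Pow(W, 2), Mul(-1, W))
l = 96 (l = Mul(8, Mul(4, Add(-1, 4))) = Mul(8, Mul(4, 3)) = Mul(8, 12) = 96)
t = -66 (t = Add(4, -70) = -66)
Mul(Add(l, t), Function('x')(-18)) = Mul(Add(96, -66), -13) = Mul(30, -13) = -390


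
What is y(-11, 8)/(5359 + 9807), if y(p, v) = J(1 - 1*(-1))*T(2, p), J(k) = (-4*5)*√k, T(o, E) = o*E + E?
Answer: 330*√2/7583 ≈ 0.061544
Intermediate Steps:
T(o, E) = E + E*o (T(o, E) = E*o + E = E + E*o)
J(k) = -20*√k
y(p, v) = -60*p*√2 (y(p, v) = (-20*√(1 - 1*(-1)))*(p*(1 + 2)) = (-20*√(1 + 1))*(p*3) = (-20*√2)*(3*p) = -60*p*√2)
y(-11, 8)/(5359 + 9807) = (-60*(-11)*√2)/(5359 + 9807) = (660*√2)/15166 = 330*√2/7583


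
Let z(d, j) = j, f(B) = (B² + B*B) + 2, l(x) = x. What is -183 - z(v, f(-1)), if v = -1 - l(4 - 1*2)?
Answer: -187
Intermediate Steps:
v = -3 (v = -1 - (4 - 1*2) = -1 - (4 - 2) = -1 - 1*2 = -1 - 2 = -3)
f(B) = 2 + 2*B² (f(B) = (B² + B²) + 2 = 2*B² + 2 = 2 + 2*B²)
-183 - z(v, f(-1)) = -183 - (2 + 2*(-1)²) = -183 - (2 + 2*1) = -183 - (2 + 2) = -183 - 1*4 = -183 - 4 = -187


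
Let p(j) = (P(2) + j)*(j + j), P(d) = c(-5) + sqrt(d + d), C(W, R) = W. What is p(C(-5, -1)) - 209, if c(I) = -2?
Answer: -159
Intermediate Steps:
P(d) = -2 + sqrt(2)*sqrt(d) (P(d) = -2 + sqrt(d + d) = -2 + sqrt(2*d) = -2 + sqrt(2)*sqrt(d))
p(j) = 2*j**2 (p(j) = ((-2 + sqrt(2)*sqrt(2)) + j)*(j + j) = ((-2 + 2) + j)*(2*j) = (0 + j)*(2*j) = j*(2*j) = 2*j**2)
p(C(-5, -1)) - 209 = 2*(-5)**2 - 209 = 2*25 - 209 = 50 - 209 = -159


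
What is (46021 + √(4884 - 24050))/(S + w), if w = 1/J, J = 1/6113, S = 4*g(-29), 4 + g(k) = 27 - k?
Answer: 46021/6321 + 37*I*√14/6321 ≈ 7.2807 + 0.021902*I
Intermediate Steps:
g(k) = 23 - k (g(k) = -4 + (27 - k) = 23 - k)
S = 208 (S = 4*(23 - 1*(-29)) = 4*(23 + 29) = 4*52 = 208)
J = 1/6113 ≈ 0.00016359
w = 6113 (w = 1/(1/6113) = 6113)
(46021 + √(4884 - 24050))/(S + w) = (46021 + √(4884 - 24050))/(208 + 6113) = (46021 + √(-19166))/6321 = (46021 + 37*I*√14)*(1/6321) = 46021/6321 + 37*I*√14/6321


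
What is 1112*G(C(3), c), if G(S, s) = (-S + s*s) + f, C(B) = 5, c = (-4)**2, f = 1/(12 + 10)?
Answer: 3070788/11 ≈ 2.7916e+5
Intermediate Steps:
f = 1/22 ≈ 0.045455
c = 16
G(S, s) = 1/22 + s**2 - S (G(S, s) = (-S + s*s) + 1/22 = (-S + s**2) + 1/22 = (s**2 - S) + 1/22 = 1/22 + s**2 - S)
1112*G(C(3), c) = 1112*(1/22 + 16**2 - 1*5) = 1112*(1/22 + 256 - 5) = 1112*(5523/22) = 3070788/11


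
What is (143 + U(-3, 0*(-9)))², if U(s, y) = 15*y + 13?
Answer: 24336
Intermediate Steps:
U(s, y) = 13 + 15*y
(143 + U(-3, 0*(-9)))² = (143 + (13 + 15*(0*(-9))))² = (143 + (13 + 15*0))² = (143 + (13 + 0))² = (143 + 13)² = 156² = 24336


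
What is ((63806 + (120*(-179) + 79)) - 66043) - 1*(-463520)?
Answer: 439882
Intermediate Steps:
((63806 + (120*(-179) + 79)) - 66043) - 1*(-463520) = ((63806 + (-21480 + 79)) - 66043) + 463520 = ((63806 - 21401) - 66043) + 463520 = (42405 - 66043) + 463520 = -23638 + 463520 = 439882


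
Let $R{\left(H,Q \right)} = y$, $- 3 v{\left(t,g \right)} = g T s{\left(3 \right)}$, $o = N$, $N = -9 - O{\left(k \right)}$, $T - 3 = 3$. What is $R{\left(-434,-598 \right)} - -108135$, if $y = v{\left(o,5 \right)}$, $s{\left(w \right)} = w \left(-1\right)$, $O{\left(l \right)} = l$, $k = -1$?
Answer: $108165$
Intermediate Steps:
$T = 6$ ($T = 3 + 3 = 6$)
$s{\left(w \right)} = - w$
$N = -8$ ($N = -9 - -1 = -9 + 1 = -8$)
$o = -8$
$v{\left(t,g \right)} = 6 g$ ($v{\left(t,g \right)} = - \frac{g 6 \left(\left(-1\right) 3\right)}{3} = - \frac{6 g \left(-3\right)}{3} = - \frac{\left(-18\right) g}{3} = 6 g$)
$y = 30$ ($y = 6 \cdot 5 = 30$)
$R{\left(H,Q \right)} = 30$
$R{\left(-434,-598 \right)} - -108135 = 30 - -108135 = 30 + 108135 = 108165$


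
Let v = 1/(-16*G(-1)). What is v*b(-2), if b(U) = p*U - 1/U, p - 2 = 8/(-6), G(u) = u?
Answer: -5/96 ≈ -0.052083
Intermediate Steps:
p = ⅔ (p = 2 + 8/(-6) = 2 + 8*(-⅙) = 2 - 4/3 = ⅔ ≈ 0.66667)
b(U) = -1/U + 2*U/3 (b(U) = 2*U/3 - 1/U = -1/U + 2*U/3)
v = 1/16 (v = 1/(-16*(-1)) = 1/16 ≈ 0.062500)
v*b(-2) = (-1/(-2) + (⅔)*(-2))/16 = (-1*(-½) - 4/3)/16 = (½ - 4/3)/16 = (1/16)*(-⅚) = -5/96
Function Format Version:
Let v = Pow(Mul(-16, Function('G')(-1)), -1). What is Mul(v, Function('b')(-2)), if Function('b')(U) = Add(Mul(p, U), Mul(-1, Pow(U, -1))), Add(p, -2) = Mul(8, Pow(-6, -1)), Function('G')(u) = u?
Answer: Rational(-5, 96) ≈ -0.052083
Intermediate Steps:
p = Rational(2, 3) (p = Add(2, Mul(8, Pow(-6, -1))) = Add(2, Mul(8, Rational(-1, 6))) = Add(2, Rational(-4, 3)) = Rational(2, 3) ≈ 0.66667)
Function('b')(U) = Add(Mul(-1, Pow(U, -1)), Mul(Rational(2, 3), U)) (Function('b')(U) = Add(Mul(Rational(2, 3), U), Mul(-1, Pow(U, -1))) = Add(Mul(-1, Pow(U, -1)), Mul(Rational(2, 3), U)))
v = Rational(1, 16) (v = Pow(Mul(-16, -1), -1) = Pow(16, -1) = Rational(1, 16) ≈ 0.062500)
Mul(v, Function('b')(-2)) = Mul(Rational(1, 16), Add(Mul(-1, Pow(-2, -1)), Mul(Rational(2, 3), -2))) = Mul(Rational(1, 16), Add(Mul(-1, Rational(-1, 2)), Rational(-4, 3))) = Mul(Rational(1, 16), Add(Rational(1, 2), Rational(-4, 3))) = Mul(Rational(1, 16), Rational(-5, 6)) = Rational(-5, 96)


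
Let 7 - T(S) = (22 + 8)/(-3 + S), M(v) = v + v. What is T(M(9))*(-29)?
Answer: -145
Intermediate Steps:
M(v) = 2*v
T(S) = 7 - 30/(-3 + S) (T(S) = 7 - (22 + 8)/(-3 + S) = 7 - 30/(-3 + S))
T(M(9))*(-29) = ((-51 + 7*(2*9))/(-3 + 2*9))*(-29) = ((-51 + 7*18)/(-3 + 18))*(-29) = ((-51 + 126)/15)*(-29) = ((1/15)*75)*(-29) = 5*(-29) = -145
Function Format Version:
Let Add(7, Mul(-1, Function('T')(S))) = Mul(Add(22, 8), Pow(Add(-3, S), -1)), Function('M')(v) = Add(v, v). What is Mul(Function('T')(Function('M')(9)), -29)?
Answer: -145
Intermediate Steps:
Function('M')(v) = Mul(2, v)
Function('T')(S) = Add(7, Mul(-30, Pow(Add(-3, S), -1))) (Function('T')(S) = Add(7, Mul(-1, Mul(Add(22, 8), Pow(Add(-3, S), -1)))) = Add(7, Mul(-1, Mul(30, Pow(Add(-3, S), -1)))) = Add(7, Mul(-30, Pow(Add(-3, S), -1))))
Mul(Function('T')(Function('M')(9)), -29) = Mul(Mul(Pow(Add(-3, Mul(2, 9)), -1), Add(-51, Mul(7, Mul(2, 9)))), -29) = Mul(Mul(Pow(Add(-3, 18), -1), Add(-51, Mul(7, 18))), -29) = Mul(Mul(Pow(15, -1), Add(-51, 126)), -29) = Mul(Mul(Rational(1, 15), 75), -29) = Mul(5, -29) = -145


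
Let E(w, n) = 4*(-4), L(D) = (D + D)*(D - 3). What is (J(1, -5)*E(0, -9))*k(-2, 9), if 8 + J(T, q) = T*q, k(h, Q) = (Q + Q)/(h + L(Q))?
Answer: 1872/53 ≈ 35.321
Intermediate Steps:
L(D) = 2*D*(-3 + D) (L(D) = (2*D)*(-3 + D) = 2*D*(-3 + D))
k(h, Q) = 2*Q/(h + 2*Q*(-3 + Q)) (k(h, Q) = (Q + Q)/(h + 2*Q*(-3 + Q)) = (2*Q)/(h + 2*Q*(-3 + Q)) = 2*Q/(h + 2*Q*(-3 + Q)))
E(w, n) = -16
J(T, q) = -8 + T*q
(J(1, -5)*E(0, -9))*k(-2, 9) = ((-8 + 1*(-5))*(-16))*(2*9/(-2 + 2*9*(-3 + 9))) = ((-8 - 5)*(-16))*(2*9/(-2 + 2*9*6)) = (-13*(-16))*(2*9/(-2 + 108)) = 208*(2*9/106) = 208*(2*9*(1/106)) = 208*(9/53) = 1872/53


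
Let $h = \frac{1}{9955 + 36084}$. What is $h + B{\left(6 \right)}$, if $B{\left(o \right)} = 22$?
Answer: $\frac{1012859}{46039} \approx 22.0$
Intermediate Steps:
$h = \frac{1}{46039} \approx 2.1721 \cdot 10^{-5}$
$h + B{\left(6 \right)} = \frac{1}{46039} + 22 = \frac{1012859}{46039}$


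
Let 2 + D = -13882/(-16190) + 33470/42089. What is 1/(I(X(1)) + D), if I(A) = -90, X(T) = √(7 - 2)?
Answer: -340710455/30782282461 ≈ -0.011068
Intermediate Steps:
X(T) = √5
D = -118341511/340710455 (D = -2 + (-13882/(-16190) + 33470/42089) = -2 + (-13882*(-1/16190) + 33470*(1/42089)) = -2 + (6941/8095 + 33470/42089) = -2 + 563079399/340710455 = -118341511/340710455 ≈ -0.34734)
1/(I(X(1)) + D) = 1/(-90 - 118341511/340710455) = 1/(-30782282461/340710455) = -340710455/30782282461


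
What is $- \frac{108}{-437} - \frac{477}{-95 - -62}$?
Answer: $\frac{70671}{4807} \approx 14.702$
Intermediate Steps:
$- \frac{108}{-437} - \frac{477}{-95 - -62} = \left(-108\right) \left(- \frac{1}{437}\right) - \frac{477}{-95 + 62} = \frac{108}{437} - \frac{477}{-33} = \frac{108}{437} - - \frac{159}{11} = \frac{108}{437} + \frac{159}{11} = \frac{70671}{4807}$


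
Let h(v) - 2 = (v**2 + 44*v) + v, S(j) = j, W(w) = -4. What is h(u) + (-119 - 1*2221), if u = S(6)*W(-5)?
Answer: -2842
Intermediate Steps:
u = -24 (u = 6*(-4) = -24)
h(v) = 2 + v**2 + 45*v (h(v) = 2 + ((v**2 + 44*v) + v) = 2 + (v**2 + 45*v) = 2 + v**2 + 45*v)
h(u) + (-119 - 1*2221) = (2 + (-24)**2 + 45*(-24)) + (-119 - 1*2221) = (2 + 576 - 1080) + (-119 - 2221) = -502 - 2340 = -2842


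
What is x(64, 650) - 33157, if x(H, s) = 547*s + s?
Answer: 323043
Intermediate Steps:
x(H, s) = 548*s
x(64, 650) - 33157 = 548*650 - 33157 = 356200 - 33157 = 323043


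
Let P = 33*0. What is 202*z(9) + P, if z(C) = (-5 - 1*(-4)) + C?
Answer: 1616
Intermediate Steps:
P = 0
z(C) = -1 + C (z(C) = (-5 + 4) + C = -1 + C)
202*z(9) + P = 202*(-1 + 9) + 0 = 202*8 + 0 = 1616 + 0 = 1616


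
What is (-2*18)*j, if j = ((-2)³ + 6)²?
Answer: -144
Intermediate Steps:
j = 4 (j = (-8 + 6)² = (-2)² = 4)
(-2*18)*j = -2*18*4 = -36*4 = -144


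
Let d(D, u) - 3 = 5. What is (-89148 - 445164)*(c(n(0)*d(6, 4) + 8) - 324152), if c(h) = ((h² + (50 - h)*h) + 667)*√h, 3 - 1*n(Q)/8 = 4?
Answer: 173198303424 + 2279374992*I*√14 ≈ 1.732e+11 + 8.5286e+9*I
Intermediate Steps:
n(Q) = -8 (n(Q) = 24 - 8*4 = 24 - 32 = -8)
d(D, u) = 8 (d(D, u) = 3 + 5 = 8)
c(h) = √h*(667 + h² + h*(50 - h)) (c(h) = ((h² + h*(50 - h)) + 667)*√h = (667 + h² + h*(50 - h))*√h = √h*(667 + h² + h*(50 - h)))
(-89148 - 445164)*(c(n(0)*d(6, 4) + 8) - 324152) = (-89148 - 445164)*(√(-8*8 + 8)*(667 + 50*(-8*8 + 8)) - 324152) = -534312*(√(-64 + 8)*(667 + 50*(-64 + 8)) - 324152) = -534312*(√(-56)*(667 + 50*(-56)) - 324152) = -534312*((2*I*√14)*(667 - 2800) - 324152) = -534312*((2*I*√14)*(-2133) - 324152) = -534312*(-4266*I*√14 - 324152) = -534312*(-324152 - 4266*I*√14) = 173198303424 + 2279374992*I*√14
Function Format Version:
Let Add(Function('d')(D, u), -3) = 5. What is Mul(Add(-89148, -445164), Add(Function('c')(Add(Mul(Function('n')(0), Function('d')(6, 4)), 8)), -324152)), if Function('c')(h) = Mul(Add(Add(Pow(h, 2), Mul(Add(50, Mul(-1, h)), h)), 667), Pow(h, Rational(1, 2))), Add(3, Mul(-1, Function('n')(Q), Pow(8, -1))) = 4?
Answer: Add(173198303424, Mul(2279374992, I, Pow(14, Rational(1, 2)))) ≈ Add(1.7320e+11, Mul(8.5286e+9, I))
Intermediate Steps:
Function('n')(Q) = -8 (Function('n')(Q) = Add(24, Mul(-8, 4)) = Add(24, -32) = -8)
Function('d')(D, u) = 8 (Function('d')(D, u) = Add(3, 5) = 8)
Function('c')(h) = Mul(Pow(h, Rational(1, 2)), Add(667, Pow(h, 2), Mul(h, Add(50, Mul(-1, h))))) (Function('c')(h) = Mul(Add(Add(Pow(h, 2), Mul(h, Add(50, Mul(-1, h)))), 667), Pow(h, Rational(1, 2))) = Mul(Add(667, Pow(h, 2), Mul(h, Add(50, Mul(-1, h)))), Pow(h, Rational(1, 2))) = Mul(Pow(h, Rational(1, 2)), Add(667, Pow(h, 2), Mul(h, Add(50, Mul(-1, h))))))
Mul(Add(-89148, -445164), Add(Function('c')(Add(Mul(Function('n')(0), Function('d')(6, 4)), 8)), -324152)) = Mul(Add(-89148, -445164), Add(Mul(Pow(Add(Mul(-8, 8), 8), Rational(1, 2)), Add(667, Mul(50, Add(Mul(-8, 8), 8)))), -324152)) = Mul(-534312, Add(Mul(Pow(Add(-64, 8), Rational(1, 2)), Add(667, Mul(50, Add(-64, 8)))), -324152)) = Mul(-534312, Add(Mul(Pow(-56, Rational(1, 2)), Add(667, Mul(50, -56))), -324152)) = Mul(-534312, Add(Mul(Mul(2, I, Pow(14, Rational(1, 2))), Add(667, -2800)), -324152)) = Mul(-534312, Add(Mul(Mul(2, I, Pow(14, Rational(1, 2))), -2133), -324152)) = Mul(-534312, Add(Mul(-4266, I, Pow(14, Rational(1, 2))), -324152)) = Mul(-534312, Add(-324152, Mul(-4266, I, Pow(14, Rational(1, 2))))) = Add(173198303424, Mul(2279374992, I, Pow(14, Rational(1, 2))))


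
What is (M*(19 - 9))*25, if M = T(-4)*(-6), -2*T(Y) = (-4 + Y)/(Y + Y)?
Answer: 750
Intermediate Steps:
T(Y) = -(-4 + Y)/(4*Y) (T(Y) = -(-4 + Y)/(2*(Y + Y)) = -(-4 + Y)/(2*(2*Y)) = -(-4 + Y)*1/(2*Y)/2 = -(-4 + Y)/(4*Y))
M = 3 (M = ((1/4)*(4 - 1*(-4))/(-4))*(-6) = ((1/4)*(-1/4)*(4 + 4))*(-6) = ((1/4)*(-1/4)*8)*(-6) = -1/2*(-6) = 3)
(M*(19 - 9))*25 = (3*(19 - 9))*25 = (3*10)*25 = 30*25 = 750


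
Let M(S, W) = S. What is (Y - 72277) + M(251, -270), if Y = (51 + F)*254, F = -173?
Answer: -103014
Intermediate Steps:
Y = -30988 (Y = (51 - 173)*254 = -122*254 = -30988)
(Y - 72277) + M(251, -270) = (-30988 - 72277) + 251 = -103265 + 251 = -103014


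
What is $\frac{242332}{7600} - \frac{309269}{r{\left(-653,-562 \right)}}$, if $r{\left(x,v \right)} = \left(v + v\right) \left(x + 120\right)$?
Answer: $\frac{2231698721}{71142175} \approx 31.37$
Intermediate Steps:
$r{\left(x,v \right)} = 2 v \left(120 + x\right)$
$\frac{242332}{7600} - \frac{309269}{r{\left(-653,-562 \right)}} = \frac{242332}{7600} - \frac{309269}{2 \left(-562\right) \left(120 - 653\right)} = 242332 \cdot \frac{1}{7600} - \frac{309269}{2 \left(-562\right) \left(-533\right)} = \frac{60583}{1900} - \frac{309269}{599092} = \frac{2231698721}{71142175}$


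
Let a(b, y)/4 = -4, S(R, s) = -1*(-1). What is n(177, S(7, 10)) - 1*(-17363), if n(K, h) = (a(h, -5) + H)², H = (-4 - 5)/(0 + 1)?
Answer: 17988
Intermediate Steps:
S(R, s) = 1
a(b, y) = -16 (a(b, y) = 4*(-4) = -16)
H = -9 (H = -9/1 = -9*1 = -9)
n(K, h) = 625 (n(K, h) = (-16 - 9)² = (-25)² = 625)
n(177, S(7, 10)) - 1*(-17363) = 625 - 1*(-17363) = 625 + 17363 = 17988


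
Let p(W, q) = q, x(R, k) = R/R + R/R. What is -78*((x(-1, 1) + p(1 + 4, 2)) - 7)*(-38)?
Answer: -8892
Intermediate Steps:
x(R, k) = 2 (x(R, k) = 1 + 1 = 2)
-78*((x(-1, 1) + p(1 + 4, 2)) - 7)*(-38) = -78*((2 + 2) - 7)*(-38) = -78*(4 - 7)*(-38) = -78*(-3)*(-38) = 234*(-38) = -8892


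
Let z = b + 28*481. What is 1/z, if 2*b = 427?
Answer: 2/27363 ≈ 7.3091e-5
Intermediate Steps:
b = 427/2 (b = (½)*427 = 427/2 ≈ 213.50)
z = 27363/2 (z = 427/2 + 28*481 = 427/2 + 13468 = 27363/2 ≈ 13682.)
1/z = 1/(27363/2) = 2/27363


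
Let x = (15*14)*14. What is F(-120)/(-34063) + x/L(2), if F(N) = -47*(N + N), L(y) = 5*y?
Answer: 10003242/34063 ≈ 293.67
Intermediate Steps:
F(N) = -94*N
x = 2940 (x = 210*14 = 2940)
F(-120)/(-34063) + x/L(2) = -94*(-120)/(-34063) + 2940/((5*2)) = 11280*(-1/34063) + 2940/10 = -11280/34063 + 2940*(1/10) = -11280/34063 + 294 = 10003242/34063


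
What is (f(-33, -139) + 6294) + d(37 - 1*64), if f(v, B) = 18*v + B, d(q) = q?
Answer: 5534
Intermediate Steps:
f(v, B) = B + 18*v
(f(-33, -139) + 6294) + d(37 - 1*64) = ((-139 + 18*(-33)) + 6294) + (37 - 1*64) = ((-139 - 594) + 6294) + (37 - 64) = (-733 + 6294) - 27 = 5561 - 27 = 5534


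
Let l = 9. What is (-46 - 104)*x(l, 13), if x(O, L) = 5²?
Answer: -3750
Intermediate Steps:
x(O, L) = 25
(-46 - 104)*x(l, 13) = (-46 - 104)*25 = -150*25 = -3750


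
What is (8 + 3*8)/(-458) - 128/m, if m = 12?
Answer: -7376/687 ≈ -10.737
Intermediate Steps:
(8 + 3*8)/(-458) - 128/m = (8 + 3*8)/(-458) - 128/12 = (8 + 24)*(-1/458) - 128*1/12 = 32*(-1/458) - 32/3 = -16/229 - 32/3 = -7376/687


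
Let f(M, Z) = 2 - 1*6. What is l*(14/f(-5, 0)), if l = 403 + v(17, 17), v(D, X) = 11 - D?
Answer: -2779/2 ≈ -1389.5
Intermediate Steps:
f(M, Z) = -4 (f(M, Z) = 2 - 6 = -4)
l = 397 (l = 403 + (11 - 1*17) = 403 + (11 - 17) = 403 - 6 = 397)
l*(14/f(-5, 0)) = 397*(14/(-4)) = 397*(14*(-¼)) = 397*(-7/2) = -2779/2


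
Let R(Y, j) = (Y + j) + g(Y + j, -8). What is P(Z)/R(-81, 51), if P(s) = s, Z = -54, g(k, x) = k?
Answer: 9/10 ≈ 0.90000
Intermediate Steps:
R(Y, j) = 2*Y + 2*j (R(Y, j) = (Y + j) + (Y + j) = 2*Y + 2*j)
P(Z)/R(-81, 51) = -54/(2*(-81) + 2*51) = -54/(-162 + 102) = -54/(-60) = -54*(-1/60) = 9/10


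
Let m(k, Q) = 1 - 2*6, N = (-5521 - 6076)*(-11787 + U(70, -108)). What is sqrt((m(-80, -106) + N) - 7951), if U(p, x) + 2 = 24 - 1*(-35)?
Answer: 12*sqrt(944617) ≈ 11663.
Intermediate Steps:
U(p, x) = 57 (U(p, x) = -2 + (24 - 1*(-35)) = -2 + (24 + 35) = -2 + 59 = 57)
N = 136032810 (N = (-5521 - 6076)*(-11787 + 57) = -11597*(-11730) = 136032810)
m(k, Q) = -11 (m(k, Q) = 1 - 12 = -11)
sqrt((m(-80, -106) + N) - 7951) = sqrt((-11 + 136032810) - 7951) = sqrt(136032799 - 7951) = sqrt(136024848) = 12*sqrt(944617)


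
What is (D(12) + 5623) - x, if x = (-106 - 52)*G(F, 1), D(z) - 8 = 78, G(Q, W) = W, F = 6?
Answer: 5867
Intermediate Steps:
D(z) = 86 (D(z) = 8 + 78 = 86)
x = -158 (x = (-106 - 52)*1 = -158*1 = -158)
(D(12) + 5623) - x = (86 + 5623) - 1*(-158) = 5709 + 158 = 5867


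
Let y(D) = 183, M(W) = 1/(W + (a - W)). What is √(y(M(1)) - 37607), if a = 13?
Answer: 4*I*√2339 ≈ 193.45*I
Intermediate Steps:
M(W) = 1/13 (M(W) = 1/(W + (13 - W)) = 1/13)
√(y(M(1)) - 37607) = √(183 - 37607) = √(-37424) = 4*I*√2339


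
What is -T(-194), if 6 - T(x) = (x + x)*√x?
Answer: -6 - 388*I*√194 ≈ -6.0 - 5404.2*I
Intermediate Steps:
T(x) = 6 - 2*x^(3/2) (T(x) = 6 - (x + x)*√x = 6 - 2*x*√x = 6 - 2*x^(3/2))
-T(-194) = -(6 - (-388)*I*√194) = -(6 + 388*I*√194) = -6 - 388*I*√194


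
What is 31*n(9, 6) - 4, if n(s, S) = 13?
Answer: 399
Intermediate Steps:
31*n(9, 6) - 4 = 31*13 - 4 = 403 - 4 = 399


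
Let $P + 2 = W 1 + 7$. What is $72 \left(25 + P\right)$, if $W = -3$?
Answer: $1944$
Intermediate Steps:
$P = 2$ ($P = -2 + \left(\left(-3\right) 1 + 7\right) = -2 + \left(-3 + 7\right) = -2 + 4 = 2$)
$72 \left(25 + P\right) = 72 \left(25 + 2\right) = 72 \cdot 27 = 1944$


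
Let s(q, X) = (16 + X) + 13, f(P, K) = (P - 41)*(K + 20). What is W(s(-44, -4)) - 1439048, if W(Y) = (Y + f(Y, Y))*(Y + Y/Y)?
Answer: -1457118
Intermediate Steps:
f(P, K) = (-41 + P)*(20 + K)
s(q, X) = 29 + X
W(Y) = (1 + Y)*(-820 + Y² - 20*Y) (W(Y) = (Y + (-820 - 41*Y + 20*Y + Y*Y))*(Y + Y/Y) = (Y + (-820 - 41*Y + 20*Y + Y²))*(Y + 1) = (Y + (-820 + Y² - 21*Y))*(1 + Y) = (-820 + Y² - 20*Y)*(1 + Y) = (1 + Y)*(-820 + Y² - 20*Y))
W(s(-44, -4)) - 1439048 = (-820 + (29 - 4)³ - 840*(29 - 4) - 19*(29 - 4)²) - 1439048 = (-820 + 25³ - 840*25 - 19*25²) - 1439048 = (-820 + 15625 - 21000 - 19*625) - 1439048 = (-820 + 15625 - 21000 - 11875) - 1439048 = -18070 - 1439048 = -1457118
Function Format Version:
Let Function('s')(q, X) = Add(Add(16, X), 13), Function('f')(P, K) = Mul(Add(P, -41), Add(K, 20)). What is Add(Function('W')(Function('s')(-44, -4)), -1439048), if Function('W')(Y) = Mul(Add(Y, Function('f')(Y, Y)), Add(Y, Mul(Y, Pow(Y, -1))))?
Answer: -1457118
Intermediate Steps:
Function('f')(P, K) = Mul(Add(-41, P), Add(20, K))
Function('s')(q, X) = Add(29, X)
Function('W')(Y) = Mul(Add(1, Y), Add(-820, Pow(Y, 2), Mul(-20, Y))) (Function('W')(Y) = Mul(Add(Y, Add(-820, Mul(-41, Y), Mul(20, Y), Mul(Y, Y))), Add(Y, Mul(Y, Pow(Y, -1)))) = Mul(Add(Y, Add(-820, Mul(-41, Y), Mul(20, Y), Pow(Y, 2))), Add(Y, 1)) = Mul(Add(Y, Add(-820, Pow(Y, 2), Mul(-21, Y))), Add(1, Y)) = Mul(Add(-820, Pow(Y, 2), Mul(-20, Y)), Add(1, Y)) = Mul(Add(1, Y), Add(-820, Pow(Y, 2), Mul(-20, Y))))
Add(Function('W')(Function('s')(-44, -4)), -1439048) = Add(Add(-820, Pow(Add(29, -4), 3), Mul(-840, Add(29, -4)), Mul(-19, Pow(Add(29, -4), 2))), -1439048) = Add(Add(-820, Pow(25, 3), Mul(-840, 25), Mul(-19, Pow(25, 2))), -1439048) = Add(Add(-820, 15625, -21000, Mul(-19, 625)), -1439048) = Add(Add(-820, 15625, -21000, -11875), -1439048) = Add(-18070, -1439048) = -1457118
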